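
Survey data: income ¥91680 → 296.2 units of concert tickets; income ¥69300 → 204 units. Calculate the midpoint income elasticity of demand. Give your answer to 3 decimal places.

1.326

ΔQ = 204 − 296.2 = -92.2; midpoint Q̄ = (296.2 + 204)/2 = 250.1.
ΔI = 69300 − 91680 = -22380; midpoint Ī = (91680 + 69300)/2 = 80490.
η = (ΔQ/Q̄) ÷ (ΔI/Ī) = (-92.2/250.1) ÷ (-22380/80490) = 1.326.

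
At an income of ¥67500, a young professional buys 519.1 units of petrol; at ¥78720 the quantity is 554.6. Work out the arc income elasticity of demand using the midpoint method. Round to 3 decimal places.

ΔQ = 554.6 − 519.1 = 35.5; midpoint Q̄ = (519.1 + 554.6)/2 = 536.85.
ΔI = 78720 − 67500 = 11220; midpoint Ī = (67500 + 78720)/2 = 73110.
η = (ΔQ/Q̄) ÷ (ΔI/Ī) = (35.5/536.85) ÷ (11220/73110) = 0.431.

0.431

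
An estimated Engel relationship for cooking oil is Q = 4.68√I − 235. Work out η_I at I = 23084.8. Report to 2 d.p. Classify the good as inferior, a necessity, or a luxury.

0.75 (necessity)

At I = 23084.8: Q = 476.064.
dQ/dI = 4.68/(2√I) = 0.0154011 at this income.
η = (dQ/dI)·(I/Q) = 0.0154011 × (23084.8/476.064) = 0.75.
Since 0 < η < 1, the good is a necessity.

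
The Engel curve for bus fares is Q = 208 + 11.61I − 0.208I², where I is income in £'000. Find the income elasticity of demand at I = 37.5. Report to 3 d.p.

At I = 37.5: Q = 350.8750.
dQ/dI = 11.61 − 0.416I = -3.99000.
η = (dQ/dI)·(I/Q) = -3.99000 × (37.5/350.8750) = -0.426.

-0.426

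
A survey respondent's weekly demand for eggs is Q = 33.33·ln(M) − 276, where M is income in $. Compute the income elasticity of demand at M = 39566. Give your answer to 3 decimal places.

0.434

At M = 39566: Q = 76.822.
dQ/dM = 33.33/M = 0.00084239 at this income.
η = (dQ/dM)·(M/Q) = 0.00084239 × (39566/76.822) = 0.434.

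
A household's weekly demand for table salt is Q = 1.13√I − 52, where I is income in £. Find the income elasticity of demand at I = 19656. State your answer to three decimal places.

At I = 19656: Q = 106.426.
dQ/dI = 1.13/(2√I) = 0.00402996 at this income.
η = (dQ/dI)·(I/Q) = 0.00402996 × (19656/106.426) = 0.744.

0.744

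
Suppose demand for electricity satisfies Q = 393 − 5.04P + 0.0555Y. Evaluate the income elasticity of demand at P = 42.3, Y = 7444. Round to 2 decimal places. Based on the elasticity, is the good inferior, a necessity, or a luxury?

At P = 42.3, Y = 7444: Q = 592.950.
Holding P constant, ∂Q/∂Y = 0.0555.
η_Y = (∂Q/∂Y)·(Y/Q) = 0.0555 × (7444/592.950) = 0.70.
Since 0 < η < 1, this is a necessity.

0.70 (necessity)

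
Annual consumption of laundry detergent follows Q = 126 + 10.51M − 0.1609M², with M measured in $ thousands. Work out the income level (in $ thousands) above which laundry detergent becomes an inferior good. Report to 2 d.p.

32.66

dQ/dM = 10.51 − 0.3218M.
The good is inferior where dQ/dM < 0. Setting dQ/dM = 0 gives M = 10.51 / 0.3218 = 32.66.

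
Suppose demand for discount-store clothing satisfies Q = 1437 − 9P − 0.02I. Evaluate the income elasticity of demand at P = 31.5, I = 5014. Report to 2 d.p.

-0.10

At P = 31.5, I = 5014: Q = 1053.220.
Holding P constant, ∂Q/∂I = −0.02.
η_I = (∂Q/∂I)·(I/Q) = -0.02 × (5014/1053.220) = -0.10.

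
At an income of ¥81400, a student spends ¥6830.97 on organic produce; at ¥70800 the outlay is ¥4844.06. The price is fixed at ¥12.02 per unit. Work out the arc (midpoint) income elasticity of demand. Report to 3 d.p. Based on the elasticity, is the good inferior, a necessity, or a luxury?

2.444 (luxury)

With a constant price, Q₁ = 6830.97/12.02 = 568.300 and Q₂ = 4844.06/12.02 = 403.000 (equivalently, work directly with expenditure since P cancels).
Midpoint %ΔQ = (4844.06 − 6830.97)/5837.52 = -0.34037; midpoint %ΔI = (70800 − 81400)/76100 = -0.13929.
η = -0.34037 / -0.13929 = 2.444.
η > 1 ⇒ luxury.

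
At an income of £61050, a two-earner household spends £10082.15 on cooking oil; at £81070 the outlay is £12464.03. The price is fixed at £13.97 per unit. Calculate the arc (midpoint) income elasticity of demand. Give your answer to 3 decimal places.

With a constant price, Q₁ = 10082.15/13.97 = 721.700 and Q₂ = 12464.03/13.97 = 892.200 (equivalently, work directly with expenditure since P cancels).
Midpoint %ΔQ = (12464.03 − 10082.15)/11273.09 = 0.21129; midpoint %ΔI = (81070 − 61050)/71060 = 0.28173.
η = 0.21129 / 0.28173 = 0.750.

0.750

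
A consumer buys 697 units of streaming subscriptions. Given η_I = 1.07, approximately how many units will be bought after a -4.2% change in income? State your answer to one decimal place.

665.7

%ΔQ ≈ η × %ΔI = 1.07 × (-4.2%) = -4.494%.
New Q ≈ 697 × (1 − 0.04494) = 665.7.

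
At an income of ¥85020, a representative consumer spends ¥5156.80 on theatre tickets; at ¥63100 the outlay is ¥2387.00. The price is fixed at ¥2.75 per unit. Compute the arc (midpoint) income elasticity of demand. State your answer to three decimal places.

2.481

With a constant price, Q₁ = 5156.80/2.75 = 1875.200 and Q₂ = 2387.00/2.75 = 868.000 (equivalently, work directly with expenditure since P cancels).
Midpoint %ΔQ = (2387.00 − 5156.80)/3771.90 = -0.73432; midpoint %ΔI = (63100 − 85020)/74060 = -0.29598.
η = -0.73432 / -0.29598 = 2.481.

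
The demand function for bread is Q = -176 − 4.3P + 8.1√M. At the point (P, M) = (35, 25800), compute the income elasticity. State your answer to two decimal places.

0.67

At P = 35, M = 25800: Q = 974.553.
Holding P constant, ∂Q/∂M = 8.1/(2√M) = 0.0252142.
η_M = (∂Q/∂M)·(M/Q) = 0.0252142 × (25800/974.553) = 0.67.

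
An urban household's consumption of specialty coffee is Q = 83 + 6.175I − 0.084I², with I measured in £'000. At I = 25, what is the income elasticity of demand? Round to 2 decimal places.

At I = 25: Q = 184.8750.
dQ/dI = 6.175 − 0.168I = 1.97500.
η = (dQ/dI)·(I/Q) = 1.97500 × (25/184.8750) = 0.27.

0.27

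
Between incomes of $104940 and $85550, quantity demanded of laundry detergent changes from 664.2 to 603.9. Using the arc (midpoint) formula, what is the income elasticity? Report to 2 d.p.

0.47

ΔQ = 603.9 − 664.2 = -60.3; midpoint Q̄ = (664.2 + 603.9)/2 = 634.05.
ΔI = 85550 − 104940 = -19390; midpoint Ī = (104940 + 85550)/2 = 95245.
η = (ΔQ/Q̄) ÷ (ΔI/Ī) = (-60.3/634.05) ÷ (-19390/95245) = 0.47.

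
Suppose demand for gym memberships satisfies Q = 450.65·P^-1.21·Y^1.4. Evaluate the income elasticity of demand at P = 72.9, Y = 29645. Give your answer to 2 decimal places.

For a multiplicative demand Q = A·P^α·Y^β, the income elasticity is β everywhere.
Here β = 1.4, so η = 1.40.

1.40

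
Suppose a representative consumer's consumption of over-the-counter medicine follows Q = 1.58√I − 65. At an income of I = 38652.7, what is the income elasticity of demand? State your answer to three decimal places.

At I = 38652.7: Q = 245.633.
dQ/dI = 1.58/(2√I) = 0.00401825 at this income.
η = (dQ/dI)·(I/Q) = 0.00401825 × (38652.7/245.633) = 0.632.

0.632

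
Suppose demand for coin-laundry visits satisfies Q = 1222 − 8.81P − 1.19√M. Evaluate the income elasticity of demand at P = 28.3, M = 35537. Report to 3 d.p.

-0.150

At P = 28.3, M = 35537: Q = 748.347.
Holding P constant, ∂Q/∂M = -1.19/(2√M) = -0.00315629.
η_M = (∂Q/∂M)·(M/Q) = -0.00315629 × (35537/748.347) = -0.150.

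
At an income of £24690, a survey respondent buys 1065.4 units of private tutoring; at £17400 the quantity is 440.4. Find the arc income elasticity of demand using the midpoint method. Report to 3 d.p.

ΔQ = 440.4 − 1065.4 = -625; midpoint Q̄ = (1065.4 + 440.4)/2 = 752.9.
ΔI = 17400 − 24690 = -7290; midpoint Ī = (24690 + 17400)/2 = 21045.
η = (ΔQ/Q̄) ÷ (ΔI/Ī) = (-625/752.9) ÷ (-7290/21045) = 2.396.

2.396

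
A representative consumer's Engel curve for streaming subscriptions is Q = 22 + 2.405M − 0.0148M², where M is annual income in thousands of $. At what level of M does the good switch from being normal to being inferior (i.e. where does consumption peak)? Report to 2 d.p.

dQ/dM = 2.405 − 0.0296M.
The good is inferior where dQ/dM < 0. Setting dQ/dM = 0 gives M = 2.405 / 0.0296 = 81.25.

81.25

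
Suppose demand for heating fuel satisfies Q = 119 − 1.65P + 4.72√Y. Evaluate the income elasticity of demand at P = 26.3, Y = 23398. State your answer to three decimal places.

At P = 26.3, Y = 23398: Q = 797.595.
Holding P constant, ∂Q/∂Y = 4.72/(2√Y) = 0.0154285.
η_Y = (∂Q/∂Y)·(Y/Q) = 0.0154285 × (23398/797.595) = 0.453.

0.453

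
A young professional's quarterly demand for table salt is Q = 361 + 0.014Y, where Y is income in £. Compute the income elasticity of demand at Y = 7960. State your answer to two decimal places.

0.24

At Y = 7960: Q = 472.440.
dQ/dY = 0.014.
η = (dQ/dY)·(Y/Q) = 0.014 × (7960/472.440) = 0.24.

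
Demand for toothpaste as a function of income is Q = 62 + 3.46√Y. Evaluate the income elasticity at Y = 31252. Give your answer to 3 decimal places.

At Y = 31252: Q = 673.667.
dQ/dY = 3.46/(2√Y) = 0.00978604 at this income.
η = (dQ/dY)·(Y/Q) = 0.00978604 × (31252/673.667) = 0.454.

0.454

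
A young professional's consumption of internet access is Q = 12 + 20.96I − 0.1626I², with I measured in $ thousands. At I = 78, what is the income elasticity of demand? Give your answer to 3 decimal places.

At I = 78: Q = 657.6216.
dQ/dI = 20.96 − 0.3252I = -4.40560.
η = (dQ/dI)·(I/Q) = -4.40560 × (78/657.6216) = -0.523.

-0.523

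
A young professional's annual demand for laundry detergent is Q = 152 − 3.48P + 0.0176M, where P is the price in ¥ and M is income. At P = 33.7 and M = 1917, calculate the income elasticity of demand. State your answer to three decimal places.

0.493

At P = 33.7, M = 1917: Q = 68.463.
Holding P constant, ∂Q/∂M = 0.0176.
η_M = (∂Q/∂M)·(M/Q) = 0.0176 × (1917/68.463) = 0.493.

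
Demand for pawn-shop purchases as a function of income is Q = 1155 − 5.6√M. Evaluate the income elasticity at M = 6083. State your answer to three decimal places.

At M = 6083: Q = 718.236.
dQ/dM = -5.6/(2√M) = -0.0359004 at this income.
η = (dQ/dM)·(M/Q) = -0.0359004 × (6083/718.236) = -0.304.

-0.304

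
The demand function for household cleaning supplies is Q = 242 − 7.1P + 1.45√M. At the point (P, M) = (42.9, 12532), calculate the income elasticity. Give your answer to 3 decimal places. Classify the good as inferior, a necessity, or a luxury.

At P = 42.9, M = 12532: Q = 99.732.
Holding P constant, ∂Q/∂M = 1.45/(2√M) = 0.00647631.
η_M = (∂Q/∂M)·(M/Q) = 0.00647631 × (12532/99.732) = 0.814.
Since 0 < η < 1, this is a necessity.

0.814 (necessity)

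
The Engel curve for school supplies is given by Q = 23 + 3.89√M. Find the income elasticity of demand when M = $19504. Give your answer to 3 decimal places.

0.480

At M = 19504: Q = 566.265.
dQ/dM = 3.89/(2√M) = 0.013927 at this income.
η = (dQ/dM)·(M/Q) = 0.013927 × (19504/566.265) = 0.480.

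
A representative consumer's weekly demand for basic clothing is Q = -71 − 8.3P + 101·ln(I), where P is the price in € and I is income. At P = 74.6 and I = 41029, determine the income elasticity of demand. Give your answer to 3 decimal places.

0.264

At P = 74.6, I = 41029: Q = 382.645.
Holding P constant, ∂Q/∂I = 101/I = 0.00246167.
η_I = (∂Q/∂I)·(I/Q) = 0.00246167 × (41029/382.645) = 0.264.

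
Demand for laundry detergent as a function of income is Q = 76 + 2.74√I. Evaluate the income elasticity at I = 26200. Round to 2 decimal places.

At I = 26200: Q = 519.508.
dQ/dI = 2.74/(2√I) = 0.00846389 at this income.
η = (dQ/dI)·(I/Q) = 0.00846389 × (26200/519.508) = 0.43.

0.43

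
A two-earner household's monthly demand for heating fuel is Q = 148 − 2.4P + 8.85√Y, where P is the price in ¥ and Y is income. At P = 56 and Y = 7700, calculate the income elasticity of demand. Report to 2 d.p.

0.49

At P = 56, Y = 7700: Q = 790.184.
Holding P constant, ∂Q/∂Y = 8.85/(2√Y) = 0.0504276.
η_Y = (∂Q/∂Y)·(Y/Q) = 0.0504276 × (7700/790.184) = 0.49.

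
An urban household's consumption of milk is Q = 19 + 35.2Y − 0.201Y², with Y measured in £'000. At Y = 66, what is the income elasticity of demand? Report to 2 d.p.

At Y = 66: Q = 1466.6440.
dQ/dY = 35.2 − 0.402Y = 8.66800.
η = (dQ/dY)·(Y/Q) = 8.66800 × (66/1466.6440) = 0.39.

0.39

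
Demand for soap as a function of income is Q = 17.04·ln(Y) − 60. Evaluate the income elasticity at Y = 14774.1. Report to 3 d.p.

At Y = 14774.1: Q = 103.595.
dQ/dY = 17.04/Y = 0.00115337 at this income.
η = (dQ/dY)·(Y/Q) = 0.00115337 × (14774.1/103.595) = 0.164.

0.164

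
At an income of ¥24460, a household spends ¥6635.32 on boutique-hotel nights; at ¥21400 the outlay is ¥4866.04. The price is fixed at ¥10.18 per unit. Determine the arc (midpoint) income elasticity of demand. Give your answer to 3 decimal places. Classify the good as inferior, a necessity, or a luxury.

2.305 (luxury)

With a constant price, Q₁ = 6635.32/10.18 = 651.800 and Q₂ = 4866.04/10.18 = 478.000 (equivalently, work directly with expenditure since P cancels).
Midpoint %ΔQ = (4866.04 − 6635.32)/5750.68 = -0.30766; midpoint %ΔI = (21400 − 24460)/22930 = -0.13345.
η = -0.30766 / -0.13345 = 2.305.
η > 1 ⇒ luxury.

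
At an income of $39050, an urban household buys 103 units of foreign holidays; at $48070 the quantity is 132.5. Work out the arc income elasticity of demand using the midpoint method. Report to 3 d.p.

1.210

ΔQ = 132.5 − 103 = 29.5; midpoint Q̄ = (103 + 132.5)/2 = 117.75.
ΔI = 48070 − 39050 = 9020; midpoint Ī = (39050 + 48070)/2 = 43560.
η = (ΔQ/Q̄) ÷ (ΔI/Ī) = (29.5/117.75) ÷ (9020/43560) = 1.210.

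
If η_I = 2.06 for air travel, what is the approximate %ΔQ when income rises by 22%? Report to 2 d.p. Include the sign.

45.32%

%ΔQ ≈ η × %ΔI = 2.06 × 22% = 45.32%.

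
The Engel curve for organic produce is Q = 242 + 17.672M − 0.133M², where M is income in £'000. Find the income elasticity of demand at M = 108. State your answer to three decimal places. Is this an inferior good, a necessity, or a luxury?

-1.993 (inferior good)

At M = 108: Q = 599.2640.
dQ/dM = 17.672 − 0.266M = -11.05600.
η = (dQ/dM)·(M/Q) = -11.05600 × (108/599.2640) = -1.993.
η < 0 ⇒ inferior good.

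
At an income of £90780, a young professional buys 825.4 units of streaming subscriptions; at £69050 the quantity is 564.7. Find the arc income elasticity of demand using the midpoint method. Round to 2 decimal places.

1.38

ΔQ = 564.7 − 825.4 = -260.7; midpoint Q̄ = (825.4 + 564.7)/2 = 695.05.
ΔI = 69050 − 90780 = -21730; midpoint Ī = (90780 + 69050)/2 = 79915.
η = (ΔQ/Q̄) ÷ (ΔI/Ī) = (-260.7/695.05) ÷ (-21730/79915) = 1.38.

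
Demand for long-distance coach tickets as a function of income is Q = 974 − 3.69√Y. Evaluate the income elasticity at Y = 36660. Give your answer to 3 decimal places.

-1.321

At Y = 36660: Q = 267.483.
dQ/dY = -3.69/(2√Y) = -0.00963607 at this income.
η = (dQ/dY)·(Y/Q) = -0.00963607 × (36660/267.483) = -1.321.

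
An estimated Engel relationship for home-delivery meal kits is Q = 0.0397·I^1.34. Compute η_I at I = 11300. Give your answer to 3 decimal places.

For Q = A·I^β the income elasticity is constant and equal to β.
Here β = 1.34, so η = 1.340.

1.340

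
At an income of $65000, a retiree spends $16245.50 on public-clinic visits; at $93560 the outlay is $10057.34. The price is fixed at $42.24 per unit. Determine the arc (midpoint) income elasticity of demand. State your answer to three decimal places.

With a constant price, Q₁ = 16245.50/42.24 = 384.600 and Q₂ = 10057.34/42.24 = 238.100 (equivalently, work directly with expenditure since P cancels).
Midpoint %ΔQ = (10057.34 − 16245.50)/13151.42 = -0.47053; midpoint %ΔI = (93560 − 65000)/79280 = 0.36024.
η = -0.47053 / 0.36024 = -1.306.

-1.306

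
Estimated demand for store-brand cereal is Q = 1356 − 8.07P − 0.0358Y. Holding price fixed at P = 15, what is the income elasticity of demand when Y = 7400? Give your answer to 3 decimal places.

-0.273

At P = 15, Y = 7400: Q = 970.030.
Holding P constant, ∂Q/∂Y = −0.0358.
η_Y = (∂Q/∂Y)·(Y/Q) = -0.0358 × (7400/970.030) = -0.273.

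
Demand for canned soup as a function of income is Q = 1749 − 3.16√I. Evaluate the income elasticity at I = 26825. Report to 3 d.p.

At I = 26825: Q = 1231.444.
dQ/dI = -3.16/(2√I) = -0.00964689 at this income.
η = (dQ/dI)·(I/Q) = -0.00964689 × (26825/1231.444) = -0.210.

-0.210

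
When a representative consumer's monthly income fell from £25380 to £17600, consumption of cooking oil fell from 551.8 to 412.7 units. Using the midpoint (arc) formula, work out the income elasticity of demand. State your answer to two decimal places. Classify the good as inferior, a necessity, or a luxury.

ΔQ = 412.7 − 551.8 = -139.1; midpoint Q̄ = (551.8 + 412.7)/2 = 482.25.
ΔI = 17600 − 25380 = -7780; midpoint Ī = (25380 + 17600)/2 = 21490.
η = (ΔQ/Q̄) ÷ (ΔI/Ī) = (-139.1/482.25) ÷ (-7780/21490) = 0.80.
0 < η < 1 ⇒ necessity.

0.80 (necessity)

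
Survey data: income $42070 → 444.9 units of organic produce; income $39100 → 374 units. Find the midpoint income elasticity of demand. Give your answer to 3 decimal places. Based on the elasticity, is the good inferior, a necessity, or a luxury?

2.366 (luxury)

ΔQ = 374 − 444.9 = -70.9; midpoint Q̄ = (444.9 + 374)/2 = 409.45.
ΔI = 39100 − 42070 = -2970; midpoint Ī = (42070 + 39100)/2 = 40585.
η = (ΔQ/Q̄) ÷ (ΔI/Ī) = (-70.9/409.45) ÷ (-2970/40585) = 2.366.
η > 1 ⇒ luxury.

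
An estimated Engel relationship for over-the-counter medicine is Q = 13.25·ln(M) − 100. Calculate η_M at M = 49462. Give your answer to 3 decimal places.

At M = 49462: Q = 43.219.
dQ/dM = 13.25/M = 0.000267882 at this income.
η = (dQ/dM)·(M/Q) = 0.000267882 × (49462/43.219) = 0.307.

0.307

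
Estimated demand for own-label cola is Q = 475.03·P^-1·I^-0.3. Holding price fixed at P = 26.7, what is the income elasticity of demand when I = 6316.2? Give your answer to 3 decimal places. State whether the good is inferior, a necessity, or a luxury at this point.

-0.300 (inferior good)

For a multiplicative demand Q = A·P^α·I^β, the income elasticity is β everywhere.
Here β = -0.3, so η = -0.300.
Since η < 0, this is an inferior good.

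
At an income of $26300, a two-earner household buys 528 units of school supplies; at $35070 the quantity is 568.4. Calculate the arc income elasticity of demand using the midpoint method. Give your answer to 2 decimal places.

0.26

ΔQ = 568.4 − 528 = 40.4; midpoint Q̄ = (528 + 568.4)/2 = 548.2.
ΔI = 35070 − 26300 = 8770; midpoint Ī = (26300 + 35070)/2 = 30685.
η = (ΔQ/Q̄) ÷ (ΔI/Ī) = (40.4/548.2) ÷ (8770/30685) = 0.26.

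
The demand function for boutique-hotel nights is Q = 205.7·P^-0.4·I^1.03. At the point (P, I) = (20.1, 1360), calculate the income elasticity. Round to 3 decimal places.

1.030

For a multiplicative demand Q = A·P^α·I^β, the income elasticity is β everywhere.
Here β = 1.03, so η = 1.030.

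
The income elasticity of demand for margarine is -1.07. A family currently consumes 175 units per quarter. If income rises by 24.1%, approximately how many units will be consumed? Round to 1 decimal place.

129.9

%ΔQ ≈ η × %ΔI = -1.07 × 24.1% = -25.787%.
New Q ≈ 175 × (1 − 0.25787) = 129.9.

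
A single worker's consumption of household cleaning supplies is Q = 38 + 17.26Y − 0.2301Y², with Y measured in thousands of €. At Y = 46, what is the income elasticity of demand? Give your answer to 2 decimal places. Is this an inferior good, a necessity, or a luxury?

-0.52 (inferior good)

At Y = 46: Q = 345.0684.
dQ/dY = 17.26 − 0.4602Y = -3.90920.
η = (dQ/dY)·(Y/Q) = -3.90920 × (46/345.0684) = -0.52.
η < 0 ⇒ inferior good.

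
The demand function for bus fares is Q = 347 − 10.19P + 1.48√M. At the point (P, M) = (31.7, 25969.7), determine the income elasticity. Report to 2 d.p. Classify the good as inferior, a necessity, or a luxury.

At P = 31.7, M = 25969.7: Q = 262.481.
Holding P constant, ∂Q/∂M = 1.48/(2√M) = 0.00459196.
η_M = (∂Q/∂M)·(M/Q) = 0.00459196 × (25969.7/262.481) = 0.45.
Since 0 < η < 1, this is a necessity.

0.45 (necessity)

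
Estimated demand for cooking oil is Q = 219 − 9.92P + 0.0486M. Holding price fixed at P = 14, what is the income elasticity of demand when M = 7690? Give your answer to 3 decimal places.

0.823

At P = 14, M = 7690: Q = 453.854.
Holding P constant, ∂Q/∂M = 0.0486.
η_M = (∂Q/∂M)·(M/Q) = 0.0486 × (7690/453.854) = 0.823.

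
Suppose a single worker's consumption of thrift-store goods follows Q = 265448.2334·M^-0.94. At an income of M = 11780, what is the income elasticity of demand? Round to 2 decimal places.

For Q = A·M^β the income elasticity is constant and equal to β.
Here β = -0.94, so η = -0.94.

-0.94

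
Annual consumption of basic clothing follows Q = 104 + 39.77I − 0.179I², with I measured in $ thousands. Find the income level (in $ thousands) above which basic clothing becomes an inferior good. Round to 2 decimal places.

dQ/dI = 39.77 − 0.358I.
The good is inferior where dQ/dI < 0. Setting dQ/dI = 0 gives I = 39.77 / 0.358 = 111.09.

111.09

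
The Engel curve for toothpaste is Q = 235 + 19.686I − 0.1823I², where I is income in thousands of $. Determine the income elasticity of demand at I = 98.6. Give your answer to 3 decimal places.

At I = 98.6: Q = 403.7263.
dQ/dI = 19.686 − 0.3646I = -16.26356.
η = (dQ/dI)·(I/Q) = -16.26356 × (98.6/403.7263) = -3.972.

-3.972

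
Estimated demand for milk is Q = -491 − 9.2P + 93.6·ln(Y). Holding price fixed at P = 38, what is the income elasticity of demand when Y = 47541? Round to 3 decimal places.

At P = 38, Y = 47541: Q = 167.411.
Holding P constant, ∂Q/∂Y = 93.6/Y = 0.00196883.
η_Y = (∂Q/∂Y)·(Y/Q) = 0.00196883 × (47541/167.411) = 0.559.

0.559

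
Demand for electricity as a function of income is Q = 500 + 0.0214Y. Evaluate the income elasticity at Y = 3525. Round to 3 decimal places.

0.131

At Y = 3525: Q = 575.435.
dQ/dY = 0.0214.
η = (dQ/dY)·(Y/Q) = 0.0214 × (3525/575.435) = 0.131.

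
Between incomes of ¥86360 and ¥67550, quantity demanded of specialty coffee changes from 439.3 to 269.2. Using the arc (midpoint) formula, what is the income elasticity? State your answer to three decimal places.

1.964

ΔQ = 269.2 − 439.3 = -170.1; midpoint Q̄ = (439.3 + 269.2)/2 = 354.25.
ΔI = 67550 − 86360 = -18810; midpoint Ī = (86360 + 67550)/2 = 76955.
η = (ΔQ/Q̄) ÷ (ΔI/Ī) = (-170.1/354.25) ÷ (-18810/76955) = 1.964.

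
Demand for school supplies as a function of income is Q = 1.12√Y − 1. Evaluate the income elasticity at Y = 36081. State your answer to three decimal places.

0.502

At Y = 36081: Q = 211.744.
dQ/dY = 1.12/(2√Y) = 0.00294814 at this income.
η = (dQ/dY)·(Y/Q) = 0.00294814 × (36081/211.744) = 0.502.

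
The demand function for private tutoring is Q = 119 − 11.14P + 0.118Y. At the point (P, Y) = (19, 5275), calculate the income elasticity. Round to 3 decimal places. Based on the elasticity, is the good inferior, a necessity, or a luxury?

At P = 19, Y = 5275: Q = 529.790.
Holding P constant, ∂Q/∂Y = 0.118.
η_Y = (∂Q/∂Y)·(Y/Q) = 0.118 × (5275/529.790) = 1.175.
Since η > 1, this is a luxury.

1.175 (luxury)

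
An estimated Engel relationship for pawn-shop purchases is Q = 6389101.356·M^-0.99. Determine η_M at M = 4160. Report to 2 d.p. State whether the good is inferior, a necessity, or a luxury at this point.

For Q = A·M^β the income elasticity is constant and equal to β.
Here β = -0.99, so η = -0.99.
Since η < 0, the good is an inferior good.

-0.99 (inferior good)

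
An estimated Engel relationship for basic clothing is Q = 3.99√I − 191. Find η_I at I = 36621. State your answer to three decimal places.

At I = 36621: Q = 572.551.
dQ/dI = 3.99/(2√I) = 0.010425 at this income.
η = (dQ/dI)·(I/Q) = 0.010425 × (36621/572.551) = 0.667.

0.667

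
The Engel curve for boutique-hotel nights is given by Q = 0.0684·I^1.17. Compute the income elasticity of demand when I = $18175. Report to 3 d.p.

For Q = A·I^β the income elasticity is constant and equal to β.
Here β = 1.17, so η = 1.170.

1.170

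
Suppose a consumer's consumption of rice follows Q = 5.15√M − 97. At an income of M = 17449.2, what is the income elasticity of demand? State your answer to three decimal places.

At M = 17449.2: Q = 583.291.
dQ/dM = 5.15/(2√M) = 0.0194935 at this income.
η = (dQ/dM)·(M/Q) = 0.0194935 × (17449.2/583.291) = 0.583.

0.583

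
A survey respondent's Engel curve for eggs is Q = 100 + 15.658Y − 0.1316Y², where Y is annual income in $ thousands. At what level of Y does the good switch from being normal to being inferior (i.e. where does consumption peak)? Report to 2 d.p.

dQ/dY = 15.658 − 0.2632Y.
The good is inferior where dQ/dY < 0. Setting dQ/dY = 0 gives Y = 15.658 / 0.2632 = 59.49.

59.49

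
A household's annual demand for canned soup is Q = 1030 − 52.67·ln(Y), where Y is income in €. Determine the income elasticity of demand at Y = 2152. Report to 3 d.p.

-0.084

At Y = 2152: Q = 625.802.
dQ/dY = -52.67/Y = -0.0244749 at this income.
η = (dQ/dY)·(Y/Q) = -0.0244749 × (2152/625.802) = -0.084.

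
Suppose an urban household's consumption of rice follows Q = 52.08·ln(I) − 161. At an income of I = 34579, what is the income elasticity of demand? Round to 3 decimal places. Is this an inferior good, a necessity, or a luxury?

0.136 (necessity)

At I = 34579: Q = 383.288.
dQ/dI = 52.08/I = 0.00150612 at this income.
η = (dQ/dI)·(I/Q) = 0.00150612 × (34579/383.288) = 0.136.
Since 0 < η < 1, the good is a necessity.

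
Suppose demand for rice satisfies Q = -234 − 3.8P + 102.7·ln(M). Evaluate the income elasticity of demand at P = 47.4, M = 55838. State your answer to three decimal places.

At P = 47.4, M = 55838: Q = 708.413.
Holding P constant, ∂Q/∂M = 102.7/M = 0.00183925.
η_M = (∂Q/∂M)·(M/Q) = 0.00183925 × (55838/708.413) = 0.145.

0.145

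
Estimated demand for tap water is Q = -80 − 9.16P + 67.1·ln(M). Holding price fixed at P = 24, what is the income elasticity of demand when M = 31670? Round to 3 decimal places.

At P = 24, M = 31670: Q = 395.526.
Holding P constant, ∂Q/∂M = 67.1/M = 0.00211872.
η_M = (∂Q/∂M)·(M/Q) = 0.00211872 × (31670/395.526) = 0.170.

0.170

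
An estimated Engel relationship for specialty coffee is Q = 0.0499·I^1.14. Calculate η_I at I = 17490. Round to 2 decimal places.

1.14

For Q = A·I^β the income elasticity is constant and equal to β.
Here β = 1.14, so η = 1.14.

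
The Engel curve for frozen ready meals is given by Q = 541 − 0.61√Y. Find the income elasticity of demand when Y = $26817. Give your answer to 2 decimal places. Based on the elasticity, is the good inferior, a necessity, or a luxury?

-0.11 (inferior good)

At Y = 26817: Q = 441.107.
dQ/dY = -0.61/(2√Y) = -0.00186249 at this income.
η = (dQ/dY)·(Y/Q) = -0.00186249 × (26817/441.107) = -0.11.
Since η < 0, the good is an inferior good.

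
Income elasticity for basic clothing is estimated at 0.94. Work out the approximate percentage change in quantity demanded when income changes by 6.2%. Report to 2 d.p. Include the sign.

%ΔQ ≈ η × %ΔI = 0.94 × 6.2% = 5.83%.

5.83%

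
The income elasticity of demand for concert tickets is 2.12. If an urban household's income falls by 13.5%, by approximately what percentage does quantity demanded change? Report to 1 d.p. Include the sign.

-28.6%

%ΔQ ≈ η × %ΔI = 2.12 × (-13.5%) = -28.6%.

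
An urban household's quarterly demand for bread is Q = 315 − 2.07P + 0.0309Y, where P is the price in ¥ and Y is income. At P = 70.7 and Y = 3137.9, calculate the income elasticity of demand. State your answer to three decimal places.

0.365

At P = 70.7, Y = 3137.9: Q = 265.612.
Holding P constant, ∂Q/∂Y = 0.0309.
η_Y = (∂Q/∂Y)·(Y/Q) = 0.0309 × (3137.9/265.612) = 0.365.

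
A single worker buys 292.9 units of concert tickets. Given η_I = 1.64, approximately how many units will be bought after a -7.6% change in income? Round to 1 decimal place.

%ΔQ ≈ η × %ΔI = 1.64 × (-7.6%) = -12.464%.
New Q ≈ 292.9 × (1 − 0.12464) = 256.4.

256.4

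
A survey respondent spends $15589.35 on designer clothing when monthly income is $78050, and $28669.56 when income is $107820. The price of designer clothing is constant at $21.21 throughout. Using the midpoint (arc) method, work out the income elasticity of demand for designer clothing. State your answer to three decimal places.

1.845

With a constant price, Q₁ = 15589.35/21.21 = 735.000 and Q₂ = 28669.56/21.21 = 1351.700 (equivalently, work directly with expenditure since P cancels).
Midpoint %ΔQ = (28669.56 − 15589.35)/22129.46 = 0.59108; midpoint %ΔI = (107820 − 78050)/92935 = 0.32033.
η = 0.59108 / 0.32033 = 1.845.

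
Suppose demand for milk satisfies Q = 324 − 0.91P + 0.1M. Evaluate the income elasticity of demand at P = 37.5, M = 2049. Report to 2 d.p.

At P = 37.5, M = 2049: Q = 494.775.
Holding P constant, ∂Q/∂M = 0.1.
η_M = (∂Q/∂M)·(M/Q) = 0.1 × (2049/494.775) = 0.41.

0.41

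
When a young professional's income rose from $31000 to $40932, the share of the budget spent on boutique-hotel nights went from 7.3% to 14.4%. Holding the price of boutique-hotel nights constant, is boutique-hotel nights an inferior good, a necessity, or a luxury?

The budget share rises as income rises, so η > 1.

luxury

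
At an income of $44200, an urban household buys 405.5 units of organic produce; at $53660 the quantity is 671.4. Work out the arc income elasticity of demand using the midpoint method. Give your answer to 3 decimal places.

ΔQ = 671.4 − 405.5 = 265.9; midpoint Q̄ = (405.5 + 671.4)/2 = 538.45.
ΔI = 53660 − 44200 = 9460; midpoint Ī = (44200 + 53660)/2 = 48930.
η = (ΔQ/Q̄) ÷ (ΔI/Ī) = (265.9/538.45) ÷ (9460/48930) = 2.554.

2.554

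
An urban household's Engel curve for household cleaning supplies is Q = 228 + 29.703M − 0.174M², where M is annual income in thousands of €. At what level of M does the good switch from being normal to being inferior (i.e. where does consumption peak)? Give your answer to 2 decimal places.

85.35

dQ/dM = 29.703 − 0.348M.
The good is inferior where dQ/dM < 0. Setting dQ/dM = 0 gives M = 29.703 / 0.348 = 85.35.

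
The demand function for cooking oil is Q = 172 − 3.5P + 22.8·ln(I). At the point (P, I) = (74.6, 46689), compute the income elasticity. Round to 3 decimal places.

At P = 74.6, I = 46689: Q = 156.029.
Holding P constant, ∂Q/∂I = 22.8/I = 0.000488338.
η_I = (∂Q/∂I)·(I/Q) = 0.000488338 × (46689/156.029) = 0.146.

0.146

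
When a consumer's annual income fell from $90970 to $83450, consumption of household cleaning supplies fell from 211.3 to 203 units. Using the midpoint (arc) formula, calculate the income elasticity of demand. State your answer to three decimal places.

0.465

ΔQ = 203 − 211.3 = -8.3; midpoint Q̄ = (211.3 + 203)/2 = 207.15.
ΔI = 83450 − 90970 = -7520; midpoint Ī = (90970 + 83450)/2 = 87210.
η = (ΔQ/Q̄) ÷ (ΔI/Ī) = (-8.3/207.15) ÷ (-7520/87210) = 0.465.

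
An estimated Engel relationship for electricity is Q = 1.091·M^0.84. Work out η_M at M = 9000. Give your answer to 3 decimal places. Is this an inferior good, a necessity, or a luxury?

For Q = A·M^β the income elasticity is constant and equal to β.
Here β = 0.84, so η = 0.840.
Since 0 < η < 1, the good is a necessity.

0.840 (necessity)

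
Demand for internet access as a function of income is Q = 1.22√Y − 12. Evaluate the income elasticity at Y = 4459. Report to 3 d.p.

At Y = 4459: Q = 69.466.
dQ/dY = 1.22/(2√Y) = 0.00913505 at this income.
η = (dQ/dY)·(Y/Q) = 0.00913505 × (4459/69.466) = 0.586.

0.586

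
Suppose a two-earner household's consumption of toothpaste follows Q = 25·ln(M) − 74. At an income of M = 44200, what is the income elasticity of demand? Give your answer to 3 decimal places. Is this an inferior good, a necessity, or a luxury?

0.129 (necessity)

At M = 44200: Q = 193.412.
dQ/dM = 25/M = 0.000565611 at this income.
η = (dQ/dM)·(M/Q) = 0.000565611 × (44200/193.412) = 0.129.
Since 0 < η < 1, the good is a necessity.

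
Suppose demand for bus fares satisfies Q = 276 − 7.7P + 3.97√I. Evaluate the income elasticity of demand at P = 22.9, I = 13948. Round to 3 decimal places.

At P = 22.9, I = 13948: Q = 568.534.
Holding P constant, ∂Q/∂I = 3.97/(2√I) = 0.0168076.
η_I = (∂Q/∂I)·(I/Q) = 0.0168076 × (13948/568.534) = 0.412.

0.412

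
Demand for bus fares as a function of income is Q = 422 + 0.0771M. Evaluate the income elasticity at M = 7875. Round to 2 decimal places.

At M = 7875: Q = 1029.162.
dQ/dM = 0.0771.
η = (dQ/dM)·(M/Q) = 0.0771 × (7875/1029.162) = 0.59.

0.59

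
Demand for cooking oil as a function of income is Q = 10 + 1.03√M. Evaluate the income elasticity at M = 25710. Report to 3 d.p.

0.471

At M = 25710: Q = 175.154.
dQ/dM = 1.03/(2√M) = 0.00321186 at this income.
η = (dQ/dM)·(M/Q) = 0.00321186 × (25710/175.154) = 0.471.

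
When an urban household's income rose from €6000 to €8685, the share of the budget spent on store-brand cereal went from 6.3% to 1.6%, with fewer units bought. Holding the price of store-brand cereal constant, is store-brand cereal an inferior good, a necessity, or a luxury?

inferior good

Quantity demanded falls as income rises, so η < 0.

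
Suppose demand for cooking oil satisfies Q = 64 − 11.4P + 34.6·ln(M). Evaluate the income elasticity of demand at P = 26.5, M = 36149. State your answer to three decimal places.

At P = 26.5, M = 36149: Q = 125.041.
Holding P constant, ∂Q/∂M = 34.6/M = 0.00095715.
η_M = (∂Q/∂M)·(M/Q) = 0.00095715 × (36149/125.041) = 0.277.

0.277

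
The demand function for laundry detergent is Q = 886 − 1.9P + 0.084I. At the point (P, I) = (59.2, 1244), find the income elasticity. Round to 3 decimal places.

0.119

At P = 59.2, I = 1244: Q = 878.016.
Holding P constant, ∂Q/∂I = 0.084.
η_I = (∂Q/∂I)·(I/Q) = 0.084 × (1244/878.016) = 0.119.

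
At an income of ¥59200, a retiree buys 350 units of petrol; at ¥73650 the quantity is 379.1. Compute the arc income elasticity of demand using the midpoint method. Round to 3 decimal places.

ΔQ = 379.1 − 350 = 29.1; midpoint Q̄ = (350 + 379.1)/2 = 364.55.
ΔI = 73650 − 59200 = 14450; midpoint Ī = (59200 + 73650)/2 = 66425.
η = (ΔQ/Q̄) ÷ (ΔI/Ī) = (29.1/364.55) ÷ (14450/66425) = 0.367.

0.367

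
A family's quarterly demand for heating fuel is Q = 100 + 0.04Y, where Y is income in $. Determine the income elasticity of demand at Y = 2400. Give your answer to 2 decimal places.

0.49

At Y = 2400: Q = 196.000.
dQ/dY = 0.04.
η = (dQ/dY)·(Y/Q) = 0.04 × (2400/196.000) = 0.49.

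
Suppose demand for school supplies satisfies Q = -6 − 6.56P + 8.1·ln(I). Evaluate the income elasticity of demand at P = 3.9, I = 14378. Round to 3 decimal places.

At P = 3.9, I = 14378: Q = 45.961.
Holding P constant, ∂Q/∂I = 8.1/I = 0.000563361.
η_I = (∂Q/∂I)·(I/Q) = 0.000563361 × (14378/45.961) = 0.176.

0.176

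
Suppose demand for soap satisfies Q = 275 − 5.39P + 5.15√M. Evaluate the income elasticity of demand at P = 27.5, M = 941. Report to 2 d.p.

0.28

At P = 27.5, M = 941: Q = 284.755.
Holding P constant, ∂Q/∂M = 5.15/(2√M) = 0.0839426.
η_M = (∂Q/∂M)·(M/Q) = 0.0839426 × (941/284.755) = 0.28.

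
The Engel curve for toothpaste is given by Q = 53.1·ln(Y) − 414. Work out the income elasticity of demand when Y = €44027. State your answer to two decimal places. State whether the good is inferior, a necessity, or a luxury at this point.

0.35 (necessity)

At Y = 44027: Q = 153.775.
dQ/dY = 53.1/Y = 0.00120608 at this income.
η = (dQ/dY)·(Y/Q) = 0.00120608 × (44027/153.775) = 0.35.
Since 0 < η < 1, the good is a necessity.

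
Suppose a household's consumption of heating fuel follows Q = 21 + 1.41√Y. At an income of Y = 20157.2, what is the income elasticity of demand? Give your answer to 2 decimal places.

0.45

At Y = 20157.2: Q = 221.186.
dQ/dY = 1.41/(2√Y) = 0.00496563 at this income.
η = (dQ/dY)·(Y/Q) = 0.00496563 × (20157.2/221.186) = 0.45.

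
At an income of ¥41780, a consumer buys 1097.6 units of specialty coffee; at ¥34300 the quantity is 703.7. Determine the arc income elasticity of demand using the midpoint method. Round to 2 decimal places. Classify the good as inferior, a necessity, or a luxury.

ΔQ = 703.7 − 1097.6 = -393.9; midpoint Q̄ = (1097.6 + 703.7)/2 = 900.65.
ΔI = 34300 − 41780 = -7480; midpoint Ī = (41780 + 34300)/2 = 38040.
η = (ΔQ/Q̄) ÷ (ΔI/Ī) = (-393.9/900.65) ÷ (-7480/38040) = 2.22.
η > 1 ⇒ luxury.

2.22 (luxury)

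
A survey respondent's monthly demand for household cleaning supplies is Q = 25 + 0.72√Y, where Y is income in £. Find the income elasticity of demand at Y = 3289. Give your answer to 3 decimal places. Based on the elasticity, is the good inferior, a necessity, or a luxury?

0.311 (necessity)

At Y = 3289: Q = 66.292.
dQ/dY = 0.72/(2√Y) = 0.00627727 at this income.
η = (dQ/dY)·(Y/Q) = 0.00627727 × (3289/66.292) = 0.311.
Since 0 < η < 1, the good is a necessity.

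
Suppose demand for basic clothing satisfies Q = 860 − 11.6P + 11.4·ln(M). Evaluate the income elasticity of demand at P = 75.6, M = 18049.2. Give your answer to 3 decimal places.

At P = 75.6, M = 18049.2: Q = 94.770.
Holding P constant, ∂Q/∂M = 11.4/M = 0.000631607.
η_M = (∂Q/∂M)·(M/Q) = 0.000631607 × (18049.2/94.770) = 0.120.

0.120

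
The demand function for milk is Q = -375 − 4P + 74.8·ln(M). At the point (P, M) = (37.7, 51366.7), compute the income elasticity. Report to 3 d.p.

0.262

At P = 37.7, M = 51366.7: Q = 285.537.
Holding P constant, ∂Q/∂M = 74.8/M = 0.0014562.
η_M = (∂Q/∂M)·(M/Q) = 0.0014562 × (51366.7/285.537) = 0.262.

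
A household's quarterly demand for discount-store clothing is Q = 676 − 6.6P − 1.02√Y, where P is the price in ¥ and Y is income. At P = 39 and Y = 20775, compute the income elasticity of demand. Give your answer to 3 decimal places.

-0.271

At P = 39, Y = 20775: Q = 271.582.
Holding P constant, ∂Q/∂Y = -1.02/(2√Y) = -0.00353834.
η_Y = (∂Q/∂Y)·(Y/Q) = -0.00353834 × (20775/271.582) = -0.271.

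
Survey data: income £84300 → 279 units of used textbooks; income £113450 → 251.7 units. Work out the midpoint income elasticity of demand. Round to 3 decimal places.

ΔQ = 251.7 − 279 = -27.3; midpoint Q̄ = (279 + 251.7)/2 = 265.35.
ΔI = 113450 − 84300 = 29150; midpoint Ī = (84300 + 113450)/2 = 98875.
η = (ΔQ/Q̄) ÷ (ΔI/Ī) = (-27.3/265.35) ÷ (29150/98875) = -0.349.

-0.349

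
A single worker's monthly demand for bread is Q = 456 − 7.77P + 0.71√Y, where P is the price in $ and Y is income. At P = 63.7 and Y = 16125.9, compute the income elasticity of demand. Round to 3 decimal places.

At P = 63.7, Y = 16125.9: Q = 51.212.
Holding P constant, ∂Q/∂Y = 0.71/(2√Y) = 0.00279554.
η_Y = (∂Q/∂Y)·(Y/Q) = 0.00279554 × (16125.9/51.212) = 0.880.

0.880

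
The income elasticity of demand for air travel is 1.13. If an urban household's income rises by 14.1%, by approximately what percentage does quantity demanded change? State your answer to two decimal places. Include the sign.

15.93%

%ΔQ ≈ η × %ΔI = 1.13 × 14.1% = 15.93%.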